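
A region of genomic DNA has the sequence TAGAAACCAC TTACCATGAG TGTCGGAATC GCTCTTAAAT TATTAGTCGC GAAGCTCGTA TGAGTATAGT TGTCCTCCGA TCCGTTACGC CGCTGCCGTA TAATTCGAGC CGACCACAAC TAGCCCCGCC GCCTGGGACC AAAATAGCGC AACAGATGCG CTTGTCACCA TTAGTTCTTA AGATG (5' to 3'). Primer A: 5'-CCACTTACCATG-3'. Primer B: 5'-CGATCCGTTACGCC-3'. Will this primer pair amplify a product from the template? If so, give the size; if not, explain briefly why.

Primer A (CCACTTACCATG) matches the top strand at positions 7–18 (3' end points downstream).
Primer B (CGATCCGTTACGCC) also matches the top strand directly, at positions 78–91 — its reverse complement GGCGTAACGGATCG is not present.
Both primers anneal to the bottom strand with 3' ends pointing the same way, so neither can prime synthesis back toward the other.

No product — both primers anneal to the same strand and extend in the same direction.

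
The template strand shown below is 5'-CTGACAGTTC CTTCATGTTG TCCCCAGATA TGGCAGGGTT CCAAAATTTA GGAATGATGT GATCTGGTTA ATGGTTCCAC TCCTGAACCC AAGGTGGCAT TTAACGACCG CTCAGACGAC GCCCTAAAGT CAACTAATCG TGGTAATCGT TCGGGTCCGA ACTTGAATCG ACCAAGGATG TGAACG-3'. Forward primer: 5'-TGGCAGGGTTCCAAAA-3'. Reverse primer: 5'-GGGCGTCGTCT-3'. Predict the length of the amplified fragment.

The forward primer matches the template at positions 31–46.
Reverse complement of the reverse primer: AGACGACGCCC. This occurs on the top strand at positions 114–124.
The product runs from position 31 to position 124, so its length is 124 − 31 + 1 = 94 bp.

94 bp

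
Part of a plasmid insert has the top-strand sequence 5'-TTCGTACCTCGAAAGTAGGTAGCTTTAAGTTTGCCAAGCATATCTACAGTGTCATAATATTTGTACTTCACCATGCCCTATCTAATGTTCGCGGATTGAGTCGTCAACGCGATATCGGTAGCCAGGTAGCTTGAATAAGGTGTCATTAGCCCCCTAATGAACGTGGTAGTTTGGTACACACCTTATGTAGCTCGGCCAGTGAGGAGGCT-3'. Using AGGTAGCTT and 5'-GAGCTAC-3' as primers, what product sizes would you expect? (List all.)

177 bp, 70 bp

The forward primer AGGTAGCTT matches the top strand at positions 17–25, 124–132.
The reverse primer's reverse complement is GTAGCTC, matching at positions 187–193.
Each forward site pairs with the reverse site to give a product ending at position 193: sizes 177, 70 bp.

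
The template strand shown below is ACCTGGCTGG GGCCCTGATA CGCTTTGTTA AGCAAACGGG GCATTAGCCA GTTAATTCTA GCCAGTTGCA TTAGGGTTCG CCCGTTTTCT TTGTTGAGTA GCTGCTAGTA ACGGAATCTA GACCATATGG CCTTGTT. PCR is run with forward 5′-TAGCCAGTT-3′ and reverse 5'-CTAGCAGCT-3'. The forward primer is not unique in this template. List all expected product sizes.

64 bp, 50 bp

The forward primer TAGCCAGTT matches the top strand at positions 45–53, 59–67.
The reverse primer's reverse complement is AGCTGCTAG, matching at positions 100–108.
Each forward site pairs with the reverse site to give a product ending at position 108: sizes 64, 50 bp.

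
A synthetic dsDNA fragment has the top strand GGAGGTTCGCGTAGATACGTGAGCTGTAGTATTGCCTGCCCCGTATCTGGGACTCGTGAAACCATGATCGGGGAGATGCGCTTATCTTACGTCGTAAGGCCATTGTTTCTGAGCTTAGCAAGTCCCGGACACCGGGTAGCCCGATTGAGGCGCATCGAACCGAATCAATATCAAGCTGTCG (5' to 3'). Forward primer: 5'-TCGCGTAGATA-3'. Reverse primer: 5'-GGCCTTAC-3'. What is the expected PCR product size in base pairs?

Scanning the template, TCGCGTAGATA occurs at positions 7–17; this primer anneals to the bottom strand there with its 3' end pointing downstream.
Taking the reverse complement of GGCCTTAC gives GTAAGGCC, found at positions 94–101 on the template; the primer anneals here to the top strand with its 3' end pointing upstream.
Amplicon spans positions 7–101: 95 bp.

95 bp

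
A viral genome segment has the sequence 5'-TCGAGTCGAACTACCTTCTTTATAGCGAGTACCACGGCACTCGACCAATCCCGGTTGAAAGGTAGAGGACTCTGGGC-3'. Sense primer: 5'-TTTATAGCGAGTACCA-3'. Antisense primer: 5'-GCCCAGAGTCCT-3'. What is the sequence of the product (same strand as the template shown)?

Forward primer TTTATAGCGAGTACCA is found on the top strand at positions 19–34.
Reverse complement of the reverse primer: AGGACTCTGGGC. This occurs on the top strand at positions 66–77.
The product is the template from position 19 through 77 (59 bp).

5'-TTTATAGCGAGTACCACGGCACTCGACCAATCCCGGTTGAAAGGTAGAGGACTCTGGGC-3'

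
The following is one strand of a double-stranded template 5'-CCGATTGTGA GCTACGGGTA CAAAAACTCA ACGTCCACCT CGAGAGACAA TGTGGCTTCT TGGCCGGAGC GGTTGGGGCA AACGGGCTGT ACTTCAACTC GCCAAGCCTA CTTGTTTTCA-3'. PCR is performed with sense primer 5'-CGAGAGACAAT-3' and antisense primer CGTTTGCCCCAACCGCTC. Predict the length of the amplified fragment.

44 bp

Scanning the template, CGAGAGACAAT occurs at positions 41–51; this primer anneals to the bottom strand there with its 3' end pointing downstream.
Reverse complement of the reverse primer: GAGCGGTTGGGGCAAACG. This occurs on the top strand at positions 67–84.
The product runs from position 41 to position 84, so its length is 84 − 41 + 1 = 44 bp.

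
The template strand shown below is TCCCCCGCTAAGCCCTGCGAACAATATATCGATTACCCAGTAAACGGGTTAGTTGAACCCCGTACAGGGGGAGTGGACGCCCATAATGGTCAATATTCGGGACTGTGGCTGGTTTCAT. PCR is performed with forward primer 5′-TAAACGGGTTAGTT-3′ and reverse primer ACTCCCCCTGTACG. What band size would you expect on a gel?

34 bp

Forward primer TAAACGGGTTAGTT is found on the top strand at positions 41–54.
Taking the reverse complement of ACTCCCCCTGTACG gives CGTACAGGGGGAGT, found at positions 61–74 on the template; the primer anneals here to the top strand with its 3' end pointing upstream.
The product runs from position 41 to position 74, so its length is 74 − 41 + 1 = 34 bp.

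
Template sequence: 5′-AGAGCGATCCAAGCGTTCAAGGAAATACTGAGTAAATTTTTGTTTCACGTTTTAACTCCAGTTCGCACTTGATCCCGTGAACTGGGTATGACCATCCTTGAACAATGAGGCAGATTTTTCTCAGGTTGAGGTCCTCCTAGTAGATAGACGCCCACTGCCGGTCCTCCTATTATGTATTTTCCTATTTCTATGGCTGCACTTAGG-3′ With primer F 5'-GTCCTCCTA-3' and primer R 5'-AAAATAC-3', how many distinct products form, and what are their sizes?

Two products: 50 bp, 20 bp

The forward primer GTCCTCCTA matches the top strand at positions 131–139, 161–169.
The reverse primer's reverse complement is GTATTTT, matching at positions 174–180.
Each forward site pairs with the reverse site to give a product ending at position 180: sizes 50, 20 bp.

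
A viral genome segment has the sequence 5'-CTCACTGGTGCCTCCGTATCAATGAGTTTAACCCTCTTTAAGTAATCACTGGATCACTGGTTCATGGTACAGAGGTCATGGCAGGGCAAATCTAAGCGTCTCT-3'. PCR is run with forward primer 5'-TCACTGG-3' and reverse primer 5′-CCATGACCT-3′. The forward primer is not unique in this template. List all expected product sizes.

The forward primer TCACTGG matches the top strand at positions 2–8, 46–52, 54–60.
The reverse primer's reverse complement is AGGTCATGG, matching at positions 73–81.
Each forward site pairs with the reverse site to give a product ending at position 81: sizes 80, 36, 28 bp.

80 bp, 36 bp, 28 bp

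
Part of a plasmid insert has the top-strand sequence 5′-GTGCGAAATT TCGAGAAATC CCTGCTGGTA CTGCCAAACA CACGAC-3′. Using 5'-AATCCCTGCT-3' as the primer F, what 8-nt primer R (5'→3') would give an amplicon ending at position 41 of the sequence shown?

5'-GTGTTTGG-3'

The forward primer binds at positions 17–26; the product's 3' end on the top strand is position 41.
The reverse primer anneals to the top strand over positions 34–41, i.e. to CCAAACAC.
Its sequence written 5'→3' is the reverse complement: GTGTTTGG.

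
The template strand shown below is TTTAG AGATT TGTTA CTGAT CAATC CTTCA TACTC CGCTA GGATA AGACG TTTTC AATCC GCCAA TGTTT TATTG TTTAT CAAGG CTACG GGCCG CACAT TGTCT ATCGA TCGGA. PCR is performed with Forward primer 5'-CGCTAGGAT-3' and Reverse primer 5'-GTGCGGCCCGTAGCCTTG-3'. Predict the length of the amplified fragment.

63 bp

The forward primer matches the template at positions 36–44.
The reverse primer's reverse complement is CAAGGCTACGGGCCGCAC, which matches the template at positions 81–98.
Product length = (reverse-primer end) − (forward-primer start) + 1 = 98 − 36 + 1 = 63 bp.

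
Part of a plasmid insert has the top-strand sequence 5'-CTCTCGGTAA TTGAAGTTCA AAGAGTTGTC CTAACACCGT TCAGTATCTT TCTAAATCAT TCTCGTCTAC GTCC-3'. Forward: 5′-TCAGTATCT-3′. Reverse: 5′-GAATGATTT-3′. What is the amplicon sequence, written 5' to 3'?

Forward primer TCAGTATCT is found on the top strand at positions 41–49.
The reverse primer's reverse complement is AAATCATTC, which matches the template at positions 54–62.
The product is the template from position 41 through 62 (22 bp).

5'-TCAGTATCTTTCTAAATCATTC-3'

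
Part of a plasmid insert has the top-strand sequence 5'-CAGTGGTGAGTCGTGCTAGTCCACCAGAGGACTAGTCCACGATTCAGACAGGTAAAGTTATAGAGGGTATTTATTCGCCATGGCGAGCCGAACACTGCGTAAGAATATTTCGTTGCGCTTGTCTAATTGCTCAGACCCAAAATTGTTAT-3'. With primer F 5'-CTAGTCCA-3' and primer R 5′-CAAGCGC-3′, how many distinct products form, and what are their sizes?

The forward primer CTAGTCCA matches the top strand at positions 16–23, 32–39.
The reverse primer's reverse complement is GCGCTTG, matching at positions 115–121.
Each forward site pairs with the reverse site to give a product ending at position 121: sizes 106, 90 bp.

Two products: 106 bp, 90 bp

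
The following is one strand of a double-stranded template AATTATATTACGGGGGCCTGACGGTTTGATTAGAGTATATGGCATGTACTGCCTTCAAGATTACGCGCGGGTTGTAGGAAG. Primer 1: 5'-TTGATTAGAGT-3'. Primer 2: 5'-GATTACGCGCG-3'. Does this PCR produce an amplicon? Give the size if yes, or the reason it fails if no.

No product — both primers anneal to the same strand and extend in the same direction.

Primer 1 (TTGATTAGAGT) matches the top strand at positions 26–36 (3' end points downstream).
Primer 2 (GATTACGCGCG) also matches the top strand directly, at positions 59–69 — its reverse complement CGCGCGTAATC is not present.
Both primers anneal to the bottom strand with 3' ends pointing the same way, so neither can prime synthesis back toward the other.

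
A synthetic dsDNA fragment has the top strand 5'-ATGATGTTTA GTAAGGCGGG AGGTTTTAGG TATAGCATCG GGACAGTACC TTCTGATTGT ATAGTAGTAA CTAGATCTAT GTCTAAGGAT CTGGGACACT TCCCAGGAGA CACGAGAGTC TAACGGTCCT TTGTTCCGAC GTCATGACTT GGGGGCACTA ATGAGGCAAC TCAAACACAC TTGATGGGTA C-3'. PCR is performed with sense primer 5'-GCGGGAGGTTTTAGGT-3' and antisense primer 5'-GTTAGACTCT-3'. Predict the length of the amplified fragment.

Scanning the template, GCGGGAGGTTTTAGGT occurs at positions 16–31; this primer anneals to the bottom strand there with its 3' end pointing downstream.
Reverse complement of the reverse primer: AGAGTCTAAC. This occurs on the top strand at positions 115–124.
Amplicon spans positions 16–124: 109 bp.

109 bp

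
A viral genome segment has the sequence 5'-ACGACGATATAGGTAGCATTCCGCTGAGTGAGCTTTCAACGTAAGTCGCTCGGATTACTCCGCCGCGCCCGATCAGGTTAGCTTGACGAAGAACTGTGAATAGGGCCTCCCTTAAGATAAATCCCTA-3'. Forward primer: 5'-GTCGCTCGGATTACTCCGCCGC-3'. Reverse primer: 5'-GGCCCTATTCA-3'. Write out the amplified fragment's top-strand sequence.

5'-GTCGCTCGGATTACTCCGCCGCGCCCGATCAGGTTAGCTTGACGAAGAACTGTGAATAGGGCC-3'

The forward primer matches the template at positions 45–66.
Taking the reverse complement of GGCCCTATTCA gives TGAATAGGGCC, found at positions 97–107 on the template; the primer anneals here to the top strand with its 3' end pointing upstream.
The product is the template from position 45 through 107 (63 bp).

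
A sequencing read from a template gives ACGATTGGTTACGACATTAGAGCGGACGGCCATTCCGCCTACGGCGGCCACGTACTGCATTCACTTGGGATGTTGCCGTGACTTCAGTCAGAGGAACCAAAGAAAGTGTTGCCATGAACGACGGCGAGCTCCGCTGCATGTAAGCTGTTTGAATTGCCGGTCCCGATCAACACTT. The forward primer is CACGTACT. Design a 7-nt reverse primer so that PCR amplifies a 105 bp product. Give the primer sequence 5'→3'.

5'-TTCAAAC-3'

The forward primer binds at positions 49–56, so a 105 bp product ends at position 49 + 105 − 1 = 153.
The reverse primer anneals to the top strand over positions 147–153, i.e. to GTTTGAA.
Its sequence written 5'→3' is the reverse complement: TTCAAAC.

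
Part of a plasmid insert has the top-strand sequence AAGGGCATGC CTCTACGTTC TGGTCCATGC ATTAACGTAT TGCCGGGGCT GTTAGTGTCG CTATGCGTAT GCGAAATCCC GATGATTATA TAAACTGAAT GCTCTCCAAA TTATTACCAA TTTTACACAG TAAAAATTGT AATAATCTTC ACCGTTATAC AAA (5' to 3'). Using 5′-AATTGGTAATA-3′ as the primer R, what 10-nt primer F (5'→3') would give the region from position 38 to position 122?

5'-TATTGCCGGG-3'

The reverse primer's reverse complement TATTACCAATT matches the template at positions 112–122; the product starts at position 38.
The forward primer is identical to the top strand over positions 38–47: TATTGCCGGG.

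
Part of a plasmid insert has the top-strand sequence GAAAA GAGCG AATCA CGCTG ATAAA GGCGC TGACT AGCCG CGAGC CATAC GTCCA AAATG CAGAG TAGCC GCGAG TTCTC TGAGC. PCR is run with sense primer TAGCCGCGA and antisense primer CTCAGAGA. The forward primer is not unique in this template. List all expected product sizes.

50 bp, 19 bp

The forward primer TAGCCGCGA matches the top strand at positions 35–43, 66–74.
The reverse primer's reverse complement is TCTCTGAG, matching at positions 77–84.
Each forward site pairs with the reverse site to give a product ending at position 84: sizes 50, 19 bp.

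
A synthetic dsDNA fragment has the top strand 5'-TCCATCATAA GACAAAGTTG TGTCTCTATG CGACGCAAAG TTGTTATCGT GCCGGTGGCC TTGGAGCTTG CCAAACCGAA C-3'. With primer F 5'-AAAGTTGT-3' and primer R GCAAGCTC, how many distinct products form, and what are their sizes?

Two products: 58 bp, 35 bp

The forward primer AAAGTTGT matches the top strand at positions 14–21, 37–44.
The reverse primer's reverse complement is GAGCTTGC, matching at positions 64–71.
Each forward site pairs with the reverse site to give a product ending at position 71: sizes 58, 35 bp.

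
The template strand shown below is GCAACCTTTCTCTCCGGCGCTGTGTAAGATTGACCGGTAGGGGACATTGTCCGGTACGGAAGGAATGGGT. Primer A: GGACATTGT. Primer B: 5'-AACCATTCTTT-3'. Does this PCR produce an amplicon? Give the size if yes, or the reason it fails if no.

No product — primer B has no binding site in the template.

Primer B (AACCATTCTTT) does not match the top strand, and its reverse complement AAAGAATGGTT does not match either.
With no annealing site for primer B, no amplification occurs.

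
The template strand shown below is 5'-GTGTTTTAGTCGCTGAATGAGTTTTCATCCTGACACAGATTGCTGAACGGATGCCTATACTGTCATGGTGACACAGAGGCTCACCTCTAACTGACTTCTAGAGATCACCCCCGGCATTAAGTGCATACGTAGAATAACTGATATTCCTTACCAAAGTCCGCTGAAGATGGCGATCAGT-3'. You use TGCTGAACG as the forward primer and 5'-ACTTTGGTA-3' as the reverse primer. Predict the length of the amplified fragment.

117 bp

Scanning the template, TGCTGAACG occurs at positions 41–49; this primer anneals to the bottom strand there with its 3' end pointing downstream.
Taking the reverse complement of ACTTTGGTA gives TACCAAAGT, found at positions 149–157 on the template; the primer anneals here to the top strand with its 3' end pointing upstream.
Product length = (reverse-primer end) − (forward-primer start) + 1 = 157 − 41 + 1 = 117 bp.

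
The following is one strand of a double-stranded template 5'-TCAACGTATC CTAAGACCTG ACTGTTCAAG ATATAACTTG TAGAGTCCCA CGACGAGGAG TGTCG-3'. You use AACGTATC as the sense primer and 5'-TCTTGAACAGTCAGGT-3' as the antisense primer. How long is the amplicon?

Forward primer AACGTATC is found on the top strand at positions 3–10.
The reverse primer's reverse complement is ACCTGACTGTTCAAGA, which matches the template at positions 16–31.
The product runs from position 3 to position 31, so its length is 31 − 3 + 1 = 29 bp.

29 bp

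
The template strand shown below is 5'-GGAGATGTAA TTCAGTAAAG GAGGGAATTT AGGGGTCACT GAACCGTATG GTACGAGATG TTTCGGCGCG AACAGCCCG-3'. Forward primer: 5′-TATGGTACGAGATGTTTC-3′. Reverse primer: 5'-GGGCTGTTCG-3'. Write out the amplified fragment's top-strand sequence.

5'-TATGGTACGAGATGTTTCGGCGCGAACAGCCC-3'

The forward primer matches the template at positions 47–64.
Taking the reverse complement of GGGCTGTTCG gives CGAACAGCCC, found at positions 69–78 on the template; the primer anneals here to the top strand with its 3' end pointing upstream.
The product is the template from position 47 through 78 (32 bp).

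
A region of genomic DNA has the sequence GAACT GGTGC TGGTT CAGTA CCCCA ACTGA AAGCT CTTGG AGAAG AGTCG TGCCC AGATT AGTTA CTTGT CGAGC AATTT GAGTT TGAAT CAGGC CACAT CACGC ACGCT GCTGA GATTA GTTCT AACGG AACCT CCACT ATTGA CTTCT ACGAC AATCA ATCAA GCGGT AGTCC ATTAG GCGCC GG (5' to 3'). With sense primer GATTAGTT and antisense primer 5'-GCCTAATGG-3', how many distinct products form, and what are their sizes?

Two products: 126 bp, 67 bp

The forward primer GATTAGTT matches the top strand at positions 57–64, 116–123.
The reverse primer's reverse complement is CCATTAGGC, matching at positions 174–182.
Each forward site pairs with the reverse site to give a product ending at position 182: sizes 126, 67 bp.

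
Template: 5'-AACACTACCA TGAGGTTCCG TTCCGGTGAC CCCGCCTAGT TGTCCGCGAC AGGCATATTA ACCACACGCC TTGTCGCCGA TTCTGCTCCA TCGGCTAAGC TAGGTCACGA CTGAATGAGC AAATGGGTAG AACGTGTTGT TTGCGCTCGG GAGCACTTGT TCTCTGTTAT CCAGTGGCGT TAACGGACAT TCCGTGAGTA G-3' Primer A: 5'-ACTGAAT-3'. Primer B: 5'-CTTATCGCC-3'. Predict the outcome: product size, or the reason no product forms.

No product — primer B has no binding site in the template.

Primer B (CTTATCGCC) does not match the top strand, and its reverse complement GGCGATAAG does not match either.
With no annealing site for primer B, no amplification occurs.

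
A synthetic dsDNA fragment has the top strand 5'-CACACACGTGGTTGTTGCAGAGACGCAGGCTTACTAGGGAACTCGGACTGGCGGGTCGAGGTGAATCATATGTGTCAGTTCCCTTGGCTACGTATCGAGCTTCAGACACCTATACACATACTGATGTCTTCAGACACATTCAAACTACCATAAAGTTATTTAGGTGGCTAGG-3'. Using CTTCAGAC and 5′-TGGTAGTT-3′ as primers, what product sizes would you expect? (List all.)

51 bp, 23 bp

The forward primer CTTCAGAC matches the top strand at positions 100–107, 128–135.
The reverse primer's reverse complement is AACTACCA, matching at positions 143–150.
Each forward site pairs with the reverse site to give a product ending at position 150: sizes 51, 23 bp.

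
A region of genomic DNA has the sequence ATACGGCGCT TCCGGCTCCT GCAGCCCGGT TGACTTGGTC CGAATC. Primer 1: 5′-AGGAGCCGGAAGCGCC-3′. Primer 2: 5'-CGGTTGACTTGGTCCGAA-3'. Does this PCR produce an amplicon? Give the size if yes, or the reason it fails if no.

Primer 1 (AGGAGCCGGAAGCGCC) has reverse complement GGCGCTTCCGGCTCCT, which matches the top strand at positions 5–20; primer 1 anneals to the top strand there with its 3' end pointing upstream toward position 5.
Primer 2 (CGGTTGACTTGGTCCGAA) matches the top strand directly at positions 27–44; it anneals to the bottom strand with its 3' end pointing downstream toward position 44.
The 3' ends diverge (primer 1 extends toward position 1, primer 2 toward position 46), so the primers never converge on a shared product.

No product — the primers' 3' ends point away from each other.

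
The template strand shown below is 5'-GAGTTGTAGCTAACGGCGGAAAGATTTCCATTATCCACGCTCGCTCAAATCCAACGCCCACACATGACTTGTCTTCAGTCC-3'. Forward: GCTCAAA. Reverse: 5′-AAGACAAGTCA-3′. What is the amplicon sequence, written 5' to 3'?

The forward primer matches the template at positions 43–49.
Reverse complement of the reverse primer: TGACTTGTCTT. This occurs on the top strand at positions 65–75.
The product is the template from position 43 through 75 (33 bp).

5'-GCTCAAATCCAACGCCCACACATGACTTGTCTT-3'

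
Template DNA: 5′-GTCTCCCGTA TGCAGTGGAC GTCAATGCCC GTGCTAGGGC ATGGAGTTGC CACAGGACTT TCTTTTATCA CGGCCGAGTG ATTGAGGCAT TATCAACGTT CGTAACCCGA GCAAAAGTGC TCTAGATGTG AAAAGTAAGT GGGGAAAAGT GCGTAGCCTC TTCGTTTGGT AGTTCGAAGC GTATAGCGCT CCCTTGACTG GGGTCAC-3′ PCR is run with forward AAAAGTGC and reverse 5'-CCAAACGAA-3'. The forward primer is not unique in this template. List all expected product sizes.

The forward primer AAAAGTGC matches the top strand at positions 113–120, 145–152.
The reverse primer's reverse complement is TTCGTTTGG, matching at positions 161–169.
Each forward site pairs with the reverse site to give a product ending at position 169: sizes 57, 25 bp.

57 bp, 25 bp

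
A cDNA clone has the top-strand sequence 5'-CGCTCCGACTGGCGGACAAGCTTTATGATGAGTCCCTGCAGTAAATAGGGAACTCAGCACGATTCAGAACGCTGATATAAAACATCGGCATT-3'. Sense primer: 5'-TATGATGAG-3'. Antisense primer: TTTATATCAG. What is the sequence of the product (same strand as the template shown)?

Forward primer TATGATGAG is found on the top strand at positions 24–32.
The reverse primer's reverse complement is CTGATATAAA, which matches the template at positions 72–81.
The product is the template from position 24 through 81 (58 bp).

5'-TATGATGAGTCCCTGCAGTAAATAGGGAACTCAGCACGATTCAGAACGCTGATATAAA-3'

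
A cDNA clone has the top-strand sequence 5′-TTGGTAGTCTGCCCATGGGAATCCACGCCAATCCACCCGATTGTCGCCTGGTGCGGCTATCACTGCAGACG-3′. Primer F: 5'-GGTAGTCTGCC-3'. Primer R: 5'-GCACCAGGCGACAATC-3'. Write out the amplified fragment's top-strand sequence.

5'-GGTAGTCTGCCCATGGGAATCCACGCCAATCCACCCGATTGTCGCCTGGTGC-3'

The forward primer matches the template at positions 3–13.
The reverse primer's reverse complement is GATTGTCGCCTGGTGC, which matches the template at positions 39–54.
The product is the template from position 3 through 54 (52 bp).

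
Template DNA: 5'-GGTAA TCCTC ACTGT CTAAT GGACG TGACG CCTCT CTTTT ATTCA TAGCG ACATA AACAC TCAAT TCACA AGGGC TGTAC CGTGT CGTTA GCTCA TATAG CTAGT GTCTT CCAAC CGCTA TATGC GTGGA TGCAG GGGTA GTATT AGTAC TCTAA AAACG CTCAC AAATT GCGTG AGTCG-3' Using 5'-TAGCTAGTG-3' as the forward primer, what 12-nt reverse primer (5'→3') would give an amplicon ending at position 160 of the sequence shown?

The forward primer binds at positions 98–106; the product's 3' end on the top strand is position 160.
The reverse primer anneals to the top strand over positions 149–160, i.e. to ACTCTAAAAACG.
Its sequence written 5'→3' is the reverse complement: CGTTTTTAGAGT.

5'-CGTTTTTAGAGT-3'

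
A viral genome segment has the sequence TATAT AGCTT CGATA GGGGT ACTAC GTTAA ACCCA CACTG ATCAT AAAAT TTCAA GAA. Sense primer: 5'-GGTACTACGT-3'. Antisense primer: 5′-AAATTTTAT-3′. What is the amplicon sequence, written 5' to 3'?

5'-GGTACTACGTTAAACCCACACTGATCATAAAATTT-3'

Scanning the template, GGTACTACGT occurs at positions 18–27; this primer anneals to the bottom strand there with its 3' end pointing downstream.
Taking the reverse complement of AAATTTTAT gives ATAAAATTT, found at positions 44–52 on the template; the primer anneals here to the top strand with its 3' end pointing upstream.
The product is the template from position 18 through 52 (35 bp).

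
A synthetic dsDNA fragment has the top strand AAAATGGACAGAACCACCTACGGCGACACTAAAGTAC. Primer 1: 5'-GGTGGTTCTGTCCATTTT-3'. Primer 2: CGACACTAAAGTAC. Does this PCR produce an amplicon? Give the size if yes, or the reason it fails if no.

No product — the primers' 3' ends point away from each other.

Primer 1 (GGTGGTTCTGTCCATTTT) has reverse complement AAAATGGACAGAACCACC, which matches the top strand at positions 1–18; primer 1 anneals to the top strand there with its 3' end pointing upstream toward position 1.
Primer 2 (CGACACTAAAGTAC) matches the top strand directly at positions 24–37; it anneals to the bottom strand with its 3' end pointing downstream toward position 37.
The 3' ends diverge (primer 1 extends toward position 1, primer 2 toward position 37), so the primers never converge on a shared product.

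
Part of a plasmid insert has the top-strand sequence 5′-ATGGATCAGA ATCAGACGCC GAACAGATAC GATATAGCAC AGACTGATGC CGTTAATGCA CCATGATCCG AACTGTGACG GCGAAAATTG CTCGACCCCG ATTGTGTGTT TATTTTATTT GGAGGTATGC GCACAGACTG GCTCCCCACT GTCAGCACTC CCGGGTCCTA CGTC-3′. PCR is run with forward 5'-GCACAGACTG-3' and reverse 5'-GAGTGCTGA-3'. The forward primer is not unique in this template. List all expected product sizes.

The forward primer GCACAGACTG matches the top strand at positions 37–46, 131–140.
The reverse primer's reverse complement is TCAGCACTC, matching at positions 152–160.
Each forward site pairs with the reverse site to give a product ending at position 160: sizes 124, 30 bp.

124 bp, 30 bp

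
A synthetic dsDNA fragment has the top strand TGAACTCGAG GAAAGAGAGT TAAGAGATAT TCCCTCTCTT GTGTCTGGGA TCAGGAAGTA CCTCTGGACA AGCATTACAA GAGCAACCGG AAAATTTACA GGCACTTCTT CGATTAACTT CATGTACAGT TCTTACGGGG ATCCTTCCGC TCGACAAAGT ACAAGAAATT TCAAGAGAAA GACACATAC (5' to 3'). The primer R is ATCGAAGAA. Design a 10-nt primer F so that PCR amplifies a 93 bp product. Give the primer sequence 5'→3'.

5'-AAGAGATATT-3'

The reverse primer's reverse complement TTCTTCGAT matches the template at positions 106–114, so the product ends at position 114.
A 93 bp product then starts at position 114 − 93 + 1 = 22.
The forward primer is identical to the top strand there: AAGAGATATT.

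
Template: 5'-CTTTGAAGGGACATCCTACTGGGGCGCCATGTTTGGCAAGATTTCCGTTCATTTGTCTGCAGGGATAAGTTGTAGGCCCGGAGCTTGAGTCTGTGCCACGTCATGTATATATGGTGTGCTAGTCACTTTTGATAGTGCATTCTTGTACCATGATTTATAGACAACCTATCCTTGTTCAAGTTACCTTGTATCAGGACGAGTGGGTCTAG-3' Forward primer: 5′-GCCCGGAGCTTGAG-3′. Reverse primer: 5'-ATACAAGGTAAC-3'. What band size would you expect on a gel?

116 bp

Forward primer GCCCGGAGCTTGAG is found on the top strand at positions 76–89.
Reverse complement of the reverse primer: GTTACCTTGTAT. This occurs on the top strand at positions 180–191.
The product runs from position 76 to position 191, so its length is 191 − 76 + 1 = 116 bp.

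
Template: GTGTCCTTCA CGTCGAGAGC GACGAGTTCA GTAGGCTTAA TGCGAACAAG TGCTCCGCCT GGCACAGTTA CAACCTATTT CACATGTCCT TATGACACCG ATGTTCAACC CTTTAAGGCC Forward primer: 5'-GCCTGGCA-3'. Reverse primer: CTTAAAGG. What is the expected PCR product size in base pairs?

61 bp

The forward primer matches the template at positions 57–64.
Taking the reverse complement of CTTAAAGG gives CCTTTAAG, found at positions 110–117 on the template; the primer anneals here to the top strand with its 3' end pointing upstream.
Product length = (reverse-primer end) − (forward-primer start) + 1 = 117 − 57 + 1 = 61 bp.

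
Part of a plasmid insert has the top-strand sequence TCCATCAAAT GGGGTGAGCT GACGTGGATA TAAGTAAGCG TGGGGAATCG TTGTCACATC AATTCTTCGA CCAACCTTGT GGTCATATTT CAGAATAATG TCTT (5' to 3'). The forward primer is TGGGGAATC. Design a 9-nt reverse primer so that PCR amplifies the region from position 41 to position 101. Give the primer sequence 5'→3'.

5'-ACATTATTC-3'

The product's 3' end on the top strand is position 101.
The reverse primer anneals to the top strand over positions 93–101, i.e. to GAATAATGT.
Its sequence written 5'→3' is the reverse complement: ACATTATTC.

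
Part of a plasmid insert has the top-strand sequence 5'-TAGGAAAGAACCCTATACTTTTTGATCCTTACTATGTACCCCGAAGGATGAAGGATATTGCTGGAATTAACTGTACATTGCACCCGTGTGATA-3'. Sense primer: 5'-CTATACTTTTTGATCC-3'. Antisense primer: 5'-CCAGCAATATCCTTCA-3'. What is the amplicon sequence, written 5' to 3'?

Forward primer CTATACTTTTTGATCC is found on the top strand at positions 13–28.
The reverse primer's reverse complement is TGAAGGATATTGCTGG, which matches the template at positions 49–64.
The product is the template from position 13 through 64 (52 bp).

5'-CTATACTTTTTGATCCTTACTATGTACCCCGAAGGATGAAGGATATTGCTGG-3'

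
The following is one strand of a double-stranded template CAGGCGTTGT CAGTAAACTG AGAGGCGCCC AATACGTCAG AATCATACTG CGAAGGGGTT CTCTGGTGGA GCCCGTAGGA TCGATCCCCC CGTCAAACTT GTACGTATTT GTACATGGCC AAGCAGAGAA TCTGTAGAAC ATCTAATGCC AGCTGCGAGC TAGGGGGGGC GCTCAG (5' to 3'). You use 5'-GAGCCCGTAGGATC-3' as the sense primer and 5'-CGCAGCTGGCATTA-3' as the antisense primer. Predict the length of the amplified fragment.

The forward primer matches the template at positions 69–82.
Taking the reverse complement of CGCAGCTGGCATTA gives TAATGCCAGCTGCG, found at positions 144–157 on the template; the primer anneals here to the top strand with its 3' end pointing upstream.
Amplicon spans positions 69–157: 89 bp.

89 bp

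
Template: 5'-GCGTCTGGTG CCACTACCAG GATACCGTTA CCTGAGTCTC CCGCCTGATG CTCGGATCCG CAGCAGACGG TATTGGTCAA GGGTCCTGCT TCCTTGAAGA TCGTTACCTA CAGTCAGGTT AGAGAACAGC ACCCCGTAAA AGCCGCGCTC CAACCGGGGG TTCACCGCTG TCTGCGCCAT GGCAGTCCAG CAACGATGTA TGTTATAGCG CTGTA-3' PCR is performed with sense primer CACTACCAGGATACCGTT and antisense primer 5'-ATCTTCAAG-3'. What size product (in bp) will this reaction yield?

Forward primer CACTACCAGGATACCGTT is found on the top strand at positions 12–29.
Reverse complement of the reverse primer: CTTGAAGAT. This occurs on the top strand at positions 93–101.
Product length = (reverse-primer end) − (forward-primer start) + 1 = 101 − 12 + 1 = 90 bp.

90 bp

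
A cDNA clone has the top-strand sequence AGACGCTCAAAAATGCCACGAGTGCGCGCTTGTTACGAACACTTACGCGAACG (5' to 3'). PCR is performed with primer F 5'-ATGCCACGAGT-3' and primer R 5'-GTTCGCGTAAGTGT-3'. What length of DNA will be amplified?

40 bp

Forward primer ATGCCACGAGT is found on the top strand at positions 13–23.
The reverse primer's reverse complement is ACACTTACGCGAAC, which matches the template at positions 39–52.
Amplicon spans positions 13–52: 40 bp.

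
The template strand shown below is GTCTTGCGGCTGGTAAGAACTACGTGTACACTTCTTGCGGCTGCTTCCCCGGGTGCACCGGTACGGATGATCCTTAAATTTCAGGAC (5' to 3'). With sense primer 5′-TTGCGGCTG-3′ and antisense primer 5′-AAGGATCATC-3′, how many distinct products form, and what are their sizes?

Two products: 72 bp, 41 bp

The forward primer TTGCGGCTG matches the top strand at positions 4–12, 35–43.
The reverse primer's reverse complement is GATGATCCTT, matching at positions 66–75.
Each forward site pairs with the reverse site to give a product ending at position 75: sizes 72, 41 bp.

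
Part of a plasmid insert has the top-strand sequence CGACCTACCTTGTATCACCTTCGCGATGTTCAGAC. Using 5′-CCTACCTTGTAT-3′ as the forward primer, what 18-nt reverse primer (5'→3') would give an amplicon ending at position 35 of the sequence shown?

5'-GTCTGAACATCGCGAAGG-3'

The forward primer binds at positions 4–15; the product's 3' end on the top strand is position 35.
The reverse primer anneals to the top strand over positions 18–35, i.e. to CCTTCGCGATGTTCAGAC.
Its sequence written 5'→3' is the reverse complement: GTCTGAACATCGCGAAGG.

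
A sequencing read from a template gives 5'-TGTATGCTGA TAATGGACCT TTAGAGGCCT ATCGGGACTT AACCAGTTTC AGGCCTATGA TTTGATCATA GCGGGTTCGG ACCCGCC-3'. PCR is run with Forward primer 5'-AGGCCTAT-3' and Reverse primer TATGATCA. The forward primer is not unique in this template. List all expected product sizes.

The forward primer AGGCCTAT matches the top strand at positions 25–32, 51–58.
The reverse primer's reverse complement is TGATCATA, matching at positions 63–70.
Each forward site pairs with the reverse site to give a product ending at position 70: sizes 46, 20 bp.

46 bp, 20 bp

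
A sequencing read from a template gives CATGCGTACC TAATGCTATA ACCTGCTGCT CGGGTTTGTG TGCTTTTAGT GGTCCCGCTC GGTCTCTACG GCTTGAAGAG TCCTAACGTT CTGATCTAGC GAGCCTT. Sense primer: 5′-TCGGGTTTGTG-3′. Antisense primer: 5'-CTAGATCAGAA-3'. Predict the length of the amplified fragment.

The forward primer matches the template at positions 30–40.
Taking the reverse complement of CTAGATCAGAA gives TTCTGATCTAG, found at positions 89–99 on the template; the primer anneals here to the top strand with its 3' end pointing upstream.
Product length = (reverse-primer end) − (forward-primer start) + 1 = 99 − 30 + 1 = 70 bp.

70 bp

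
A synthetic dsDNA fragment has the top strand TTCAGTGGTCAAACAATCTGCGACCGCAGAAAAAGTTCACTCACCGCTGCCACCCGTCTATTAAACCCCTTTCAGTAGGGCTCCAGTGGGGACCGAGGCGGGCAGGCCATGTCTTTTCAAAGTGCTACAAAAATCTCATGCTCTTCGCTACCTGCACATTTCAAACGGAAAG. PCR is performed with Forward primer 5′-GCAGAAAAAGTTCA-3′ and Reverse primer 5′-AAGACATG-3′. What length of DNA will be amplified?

Scanning the template, GCAGAAAAAGTTCA occurs at positions 26–39; this primer anneals to the bottom strand there with its 3' end pointing downstream.
Reverse complement of the reverse primer: CATGTCTT. This occurs on the top strand at positions 108–115.
Product length = (reverse-primer end) − (forward-primer start) + 1 = 115 − 26 + 1 = 90 bp.

90 bp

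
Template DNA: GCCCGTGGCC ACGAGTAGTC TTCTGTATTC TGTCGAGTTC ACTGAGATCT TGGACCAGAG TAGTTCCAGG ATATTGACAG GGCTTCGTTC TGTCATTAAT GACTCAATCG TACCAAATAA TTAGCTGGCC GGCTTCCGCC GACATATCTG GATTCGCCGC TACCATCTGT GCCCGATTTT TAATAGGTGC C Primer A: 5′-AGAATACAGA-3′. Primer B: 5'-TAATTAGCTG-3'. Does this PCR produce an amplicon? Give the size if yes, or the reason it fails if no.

No product — the primers' 3' ends point away from each other.

Primer A (AGAATACAGA) has reverse complement TCTGTATTCT, which matches the top strand at positions 22–31; primer A anneals to the top strand there with its 3' end pointing upstream toward position 22.
Primer B (TAATTAGCTG) matches the top strand directly at positions 118–127; it anneals to the bottom strand with its 3' end pointing downstream toward position 127.
The 3' ends diverge (primer A extends toward position 1, primer B toward position 191), so the primers never converge on a shared product.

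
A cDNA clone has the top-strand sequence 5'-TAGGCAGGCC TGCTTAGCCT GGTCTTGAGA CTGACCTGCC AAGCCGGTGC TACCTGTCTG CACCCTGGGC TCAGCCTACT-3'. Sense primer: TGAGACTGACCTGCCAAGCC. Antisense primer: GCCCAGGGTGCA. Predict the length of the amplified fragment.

The forward primer matches the template at positions 26–45.
Taking the reverse complement of GCCCAGGGTGCA gives TGCACCCTGGGC, found at positions 59–70 on the template; the primer anneals here to the top strand with its 3' end pointing upstream.
Product length = (reverse-primer end) − (forward-primer start) + 1 = 70 − 26 + 1 = 45 bp.

45 bp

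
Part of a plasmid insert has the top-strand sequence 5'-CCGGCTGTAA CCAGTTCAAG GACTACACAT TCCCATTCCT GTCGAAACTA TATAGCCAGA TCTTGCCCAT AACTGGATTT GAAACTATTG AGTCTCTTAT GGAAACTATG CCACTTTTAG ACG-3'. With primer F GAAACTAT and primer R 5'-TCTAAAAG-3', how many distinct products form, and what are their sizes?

The forward primer GAAACTAT matches the top strand at positions 44–51, 81–88, 102–109.
The reverse primer's reverse complement is CTTTTAGA, matching at positions 114–121.
Each forward site pairs with the reverse site to give a product ending at position 121: sizes 78, 41, 20 bp.

Three products: 78 bp, 41 bp, 20 bp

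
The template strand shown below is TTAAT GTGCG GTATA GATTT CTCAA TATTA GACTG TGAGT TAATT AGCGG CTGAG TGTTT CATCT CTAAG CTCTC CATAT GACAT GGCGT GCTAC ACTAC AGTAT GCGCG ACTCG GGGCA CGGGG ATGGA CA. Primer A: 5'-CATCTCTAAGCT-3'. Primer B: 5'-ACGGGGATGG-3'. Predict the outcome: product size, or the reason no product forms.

Primer A (CATCTCTAAGCT) matches the top strand at positions 61–72 (3' end points downstream).
Primer B (ACGGGGATGG) also matches the top strand directly, at positions 120–129 — its reverse complement CCATCCCCGT is not present.
Both primers anneal to the bottom strand with 3' ends pointing the same way, so neither can prime synthesis back toward the other.

No product — both primers anneal to the same strand and extend in the same direction.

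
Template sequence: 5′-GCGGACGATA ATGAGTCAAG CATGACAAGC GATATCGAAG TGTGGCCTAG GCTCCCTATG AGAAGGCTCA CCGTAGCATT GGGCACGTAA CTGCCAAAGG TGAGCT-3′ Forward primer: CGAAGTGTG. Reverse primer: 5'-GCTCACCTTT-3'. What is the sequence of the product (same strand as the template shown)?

Forward primer CGAAGTGTG is found on the top strand at positions 36–44.
The reverse primer's reverse complement is AAAGGTGAGC, which matches the template at positions 96–105.
The product is the template from position 36 through 105 (70 bp).

5'-CGAAGTGTGGCCTAGGCTCCCTATGAGAAGGCTCACCGTAGCATTGGGCACGTAACTGCCAAAGGTGAGC-3'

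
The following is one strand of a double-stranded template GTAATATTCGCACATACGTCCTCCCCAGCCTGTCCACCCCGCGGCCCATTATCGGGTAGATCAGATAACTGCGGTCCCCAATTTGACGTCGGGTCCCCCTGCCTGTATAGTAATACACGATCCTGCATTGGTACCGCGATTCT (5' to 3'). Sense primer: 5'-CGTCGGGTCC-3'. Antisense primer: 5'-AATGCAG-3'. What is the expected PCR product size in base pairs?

43 bp

Forward primer CGTCGGGTCC is found on the top strand at positions 87–96.
The reverse primer's reverse complement is CTGCATT, which matches the template at positions 123–129.
Amplicon spans positions 87–129: 43 bp.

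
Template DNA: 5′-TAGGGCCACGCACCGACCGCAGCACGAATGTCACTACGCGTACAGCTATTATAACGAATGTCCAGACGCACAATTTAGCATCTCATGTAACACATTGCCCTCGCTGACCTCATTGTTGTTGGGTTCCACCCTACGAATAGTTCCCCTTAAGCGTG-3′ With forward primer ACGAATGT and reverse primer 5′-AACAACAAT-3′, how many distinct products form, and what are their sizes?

The forward primer ACGAATGT matches the top strand at positions 24–31, 54–61.
The reverse primer's reverse complement is ATTGTTGTT, matching at positions 112–120.
Each forward site pairs with the reverse site to give a product ending at position 120: sizes 97, 67 bp.

Two products: 97 bp, 67 bp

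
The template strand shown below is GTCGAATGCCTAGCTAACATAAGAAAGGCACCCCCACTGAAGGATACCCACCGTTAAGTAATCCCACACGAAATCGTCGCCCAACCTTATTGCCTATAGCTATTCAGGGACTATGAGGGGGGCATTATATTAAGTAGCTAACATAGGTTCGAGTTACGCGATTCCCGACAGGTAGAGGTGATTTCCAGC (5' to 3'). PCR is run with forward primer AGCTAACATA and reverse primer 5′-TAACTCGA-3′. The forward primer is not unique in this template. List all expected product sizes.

The forward primer AGCTAACATA matches the top strand at positions 12–21, 136–145.
The reverse primer's reverse complement is TCGAGTTA, matching at positions 149–156.
Each forward site pairs with the reverse site to give a product ending at position 156: sizes 145, 21 bp.

145 bp, 21 bp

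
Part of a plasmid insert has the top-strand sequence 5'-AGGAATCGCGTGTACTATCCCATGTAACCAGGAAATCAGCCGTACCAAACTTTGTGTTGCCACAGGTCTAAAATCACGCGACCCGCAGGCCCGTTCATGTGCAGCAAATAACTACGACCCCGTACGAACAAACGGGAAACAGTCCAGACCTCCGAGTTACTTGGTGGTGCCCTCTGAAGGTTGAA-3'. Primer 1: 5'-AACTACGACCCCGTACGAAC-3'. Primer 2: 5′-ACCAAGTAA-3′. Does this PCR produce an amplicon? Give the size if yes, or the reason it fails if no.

Yes — a 56 bp product.

Primer 1 (AACTACGACCCCGTACGAAC) matches the top strand at positions 110–129; it acts as a forward primer.
Primer 2's reverse complement is TTACTTGGT, matching the top strand at positions 157–165; it acts as a reverse primer.
The 3' ends face each other across positions 110–165, giving a 56 bp product.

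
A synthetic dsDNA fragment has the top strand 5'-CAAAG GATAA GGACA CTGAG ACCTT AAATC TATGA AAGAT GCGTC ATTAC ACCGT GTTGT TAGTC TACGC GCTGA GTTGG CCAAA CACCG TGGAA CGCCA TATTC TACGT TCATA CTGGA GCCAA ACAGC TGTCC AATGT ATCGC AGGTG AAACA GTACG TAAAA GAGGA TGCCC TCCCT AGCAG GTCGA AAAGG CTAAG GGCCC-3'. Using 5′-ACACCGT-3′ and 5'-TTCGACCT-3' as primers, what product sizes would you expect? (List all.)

The forward primer ACACCGT matches the top strand at positions 49–55, 85–91.
The reverse primer's reverse complement is AGGTCGAA, matching at positions 184–191.
Each forward site pairs with the reverse site to give a product ending at position 191: sizes 143, 107 bp.

143 bp, 107 bp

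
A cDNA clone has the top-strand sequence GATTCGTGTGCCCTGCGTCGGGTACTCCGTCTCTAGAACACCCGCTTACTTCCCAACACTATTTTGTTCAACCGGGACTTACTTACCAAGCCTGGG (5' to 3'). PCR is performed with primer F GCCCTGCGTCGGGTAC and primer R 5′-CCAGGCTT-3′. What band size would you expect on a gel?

86 bp

The forward primer matches the template at positions 10–25.
Taking the reverse complement of CCAGGCTT gives AAGCCTGG, found at positions 88–95 on the template; the primer anneals here to the top strand with its 3' end pointing upstream.
Product length = (reverse-primer end) − (forward-primer start) + 1 = 95 − 10 + 1 = 86 bp.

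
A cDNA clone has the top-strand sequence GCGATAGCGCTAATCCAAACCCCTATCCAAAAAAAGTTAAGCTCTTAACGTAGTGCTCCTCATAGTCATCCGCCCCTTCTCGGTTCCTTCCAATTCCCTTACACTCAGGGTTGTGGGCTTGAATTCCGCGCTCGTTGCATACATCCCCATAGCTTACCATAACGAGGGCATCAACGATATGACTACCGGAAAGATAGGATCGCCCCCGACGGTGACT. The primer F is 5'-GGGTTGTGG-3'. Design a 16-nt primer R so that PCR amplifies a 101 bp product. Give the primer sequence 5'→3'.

The forward primer binds at positions 108–116, so a 101 bp product ends at position 108 + 101 − 1 = 208.
The reverse primer anneals to the top strand over positions 193–208, i.e. to GATAGGATCGCCCCCG.
Its sequence written 5'→3' is the reverse complement: CGGGGGCGATCCTATC.

5'-CGGGGGCGATCCTATC-3'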